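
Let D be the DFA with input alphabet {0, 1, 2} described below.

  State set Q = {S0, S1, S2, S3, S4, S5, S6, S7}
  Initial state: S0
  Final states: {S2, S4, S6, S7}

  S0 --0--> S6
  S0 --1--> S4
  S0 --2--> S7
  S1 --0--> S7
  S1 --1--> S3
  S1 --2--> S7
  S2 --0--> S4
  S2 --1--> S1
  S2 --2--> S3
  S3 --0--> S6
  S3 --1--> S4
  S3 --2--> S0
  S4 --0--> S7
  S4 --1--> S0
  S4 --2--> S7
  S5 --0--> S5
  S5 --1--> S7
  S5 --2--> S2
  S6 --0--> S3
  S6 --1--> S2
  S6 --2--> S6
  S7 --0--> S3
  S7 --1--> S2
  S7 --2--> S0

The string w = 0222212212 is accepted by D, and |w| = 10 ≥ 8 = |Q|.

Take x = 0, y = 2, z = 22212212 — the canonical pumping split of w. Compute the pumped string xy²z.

xy^2z = 0·2·2·22212212 = 02222212212.
Reading y = 2 takes D from S6 back to S6, so after x·y·y the machine is still in S6, and z then leads to the accepting state S7. Hence 02222212212 ∈ L(D).

02222212212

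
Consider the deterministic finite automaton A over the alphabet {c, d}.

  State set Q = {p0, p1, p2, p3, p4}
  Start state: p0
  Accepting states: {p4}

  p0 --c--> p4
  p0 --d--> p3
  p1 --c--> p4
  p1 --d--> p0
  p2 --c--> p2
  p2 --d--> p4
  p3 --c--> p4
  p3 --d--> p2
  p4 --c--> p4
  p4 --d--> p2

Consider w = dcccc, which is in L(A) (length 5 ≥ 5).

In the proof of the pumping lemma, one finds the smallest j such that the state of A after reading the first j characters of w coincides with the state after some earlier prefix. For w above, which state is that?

State sequence: p0 -d-> p3 -c-> p4 -c-> p4 -c-> p4 -c-> p4
First repeat at step 3: p4 was already visited.

The earliest repeat is at step j = 3: A is in p4, which it already visited at step i = 2.
With |Q| = 5, pigeonhole forces a state repeat no later than step 5; the substring read between the first and second visits to that state can be pumped.

p4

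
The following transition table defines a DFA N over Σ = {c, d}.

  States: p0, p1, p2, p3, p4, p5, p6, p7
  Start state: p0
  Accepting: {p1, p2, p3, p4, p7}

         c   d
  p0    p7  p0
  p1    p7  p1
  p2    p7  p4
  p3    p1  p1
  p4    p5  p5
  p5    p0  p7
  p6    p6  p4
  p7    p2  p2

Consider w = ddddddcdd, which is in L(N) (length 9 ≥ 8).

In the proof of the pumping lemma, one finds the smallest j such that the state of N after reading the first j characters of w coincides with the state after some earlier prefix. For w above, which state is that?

State sequence: p0 -d-> p0 -d-> p0 -d-> p0 -d-> p0 -d-> p0 -d-> p0 -c-> p7 -d-> p2 -d-> p4
First repeat at step 1: p0 was already visited.

The earliest repeat is at step j = 1: N is in p0, which it already visited at step i = 0.
Since N has 8 states, any run of length ≥ 8 visits 8+1 states, so by pigeonhole some state repeats within the first 8 steps — that repeat gives the pumpable loop.

p0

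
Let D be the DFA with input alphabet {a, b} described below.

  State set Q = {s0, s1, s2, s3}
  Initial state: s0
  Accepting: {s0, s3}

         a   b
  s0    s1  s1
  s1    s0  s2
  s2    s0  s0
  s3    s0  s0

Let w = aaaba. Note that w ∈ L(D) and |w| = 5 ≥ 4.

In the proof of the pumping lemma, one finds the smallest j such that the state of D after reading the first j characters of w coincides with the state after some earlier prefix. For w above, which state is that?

s0

State sequence: s0 -a-> s1 -a-> s0 -a-> s1 -b-> s2 -a-> s0
First repeat at step 2: s0 was already visited.

The earliest repeat is at step j = 2: D is in s0, which it already visited at step i = 0.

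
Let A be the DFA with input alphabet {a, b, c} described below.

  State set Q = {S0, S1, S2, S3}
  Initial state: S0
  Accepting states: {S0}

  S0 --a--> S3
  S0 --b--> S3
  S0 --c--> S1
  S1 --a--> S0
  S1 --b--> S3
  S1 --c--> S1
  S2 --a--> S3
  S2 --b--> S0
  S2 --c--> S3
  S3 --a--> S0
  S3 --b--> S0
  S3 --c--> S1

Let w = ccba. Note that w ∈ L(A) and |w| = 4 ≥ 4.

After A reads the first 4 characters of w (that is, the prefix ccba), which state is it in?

State sequence: S0 -c-> S1 -c-> S1 -b-> S3 -a-> S0

After reading 4 characters, A is in state S0.

S0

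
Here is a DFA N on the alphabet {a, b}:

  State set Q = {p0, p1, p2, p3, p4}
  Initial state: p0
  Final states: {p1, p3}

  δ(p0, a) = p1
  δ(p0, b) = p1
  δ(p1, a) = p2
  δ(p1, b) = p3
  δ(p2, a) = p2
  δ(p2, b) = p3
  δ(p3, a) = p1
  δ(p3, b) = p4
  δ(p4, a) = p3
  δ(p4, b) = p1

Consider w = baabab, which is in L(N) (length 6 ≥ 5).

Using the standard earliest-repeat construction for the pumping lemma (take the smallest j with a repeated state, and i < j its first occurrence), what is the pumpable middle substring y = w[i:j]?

a

Run of N on w = b a a b a b:
  step 0: p0  (start)
  step 1: p1  (read b: p0→p1)
  step 2: p2  (read a: p1→p2)
  step 3: p2  (read a: p2→p2)   ← first repeat (p2 seen earlier)
  step 4: p3  (read b: p2→p3)
  step 5: p1  (read a: p3→p1)
  step 6: p3  (read b: p1→p3)

So i = 2, j = 3, giving x = w[0:2] = ba, y = w[2:3] = a, z = w[3:6] = bab.
Check: |xy| = 3 ≤ 5 and |y| = 1 ≥ 1. Reading y takes N from p2 back to p2, so every xyⁱz is accepted.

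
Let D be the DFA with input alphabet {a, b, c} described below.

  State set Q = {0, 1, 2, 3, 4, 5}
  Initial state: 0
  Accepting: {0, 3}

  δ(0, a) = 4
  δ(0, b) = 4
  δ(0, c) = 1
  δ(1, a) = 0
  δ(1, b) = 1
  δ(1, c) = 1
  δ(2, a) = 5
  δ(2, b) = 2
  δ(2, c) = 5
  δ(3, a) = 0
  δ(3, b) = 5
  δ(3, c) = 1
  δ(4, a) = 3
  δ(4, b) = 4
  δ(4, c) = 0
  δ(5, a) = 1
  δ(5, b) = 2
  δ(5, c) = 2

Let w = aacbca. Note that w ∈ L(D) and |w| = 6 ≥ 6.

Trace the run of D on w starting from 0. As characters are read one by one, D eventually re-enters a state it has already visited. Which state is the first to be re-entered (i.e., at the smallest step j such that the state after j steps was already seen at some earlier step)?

Run of D on w = a a c b c a:
  step 0: 0  (start)
  step 1: 4  (read a: 0→4)
  step 2: 3  (read a: 4→3)
  step 3: 1  (read c: 3→1)
  step 4: 1  (read b: 1→1)   ← first repeat (1 seen earlier)
  step 5: 1  (read c: 1→1)
  step 6: 0  (read a: 1→0)

The earliest repeat is at step j = 4: D is in 1, which it already visited at step i = 3.
With |Q| = 6, pigeonhole forces a state repeat no later than step 6; the substring read between the first and second visits to that state can be pumped.

1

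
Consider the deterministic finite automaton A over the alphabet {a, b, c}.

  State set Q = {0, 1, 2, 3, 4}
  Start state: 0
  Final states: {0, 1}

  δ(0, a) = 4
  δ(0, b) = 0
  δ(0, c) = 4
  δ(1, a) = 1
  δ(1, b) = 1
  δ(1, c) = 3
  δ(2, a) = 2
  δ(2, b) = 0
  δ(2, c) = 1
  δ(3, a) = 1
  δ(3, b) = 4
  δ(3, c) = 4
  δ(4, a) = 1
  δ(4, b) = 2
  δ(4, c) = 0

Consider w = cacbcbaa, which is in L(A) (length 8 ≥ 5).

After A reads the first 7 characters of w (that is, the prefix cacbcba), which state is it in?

State sequence: 0 -c-> 4 -a-> 1 -c-> 3 -b-> 4 -c-> 0 -b-> 0 -a-> 4

After reading 7 characters, A is in state 4.
(This kind of state-tracing is the core of the pumping-lemma construction: with 5 states, pigeonhole forces a repeat within the first 5 steps.)

4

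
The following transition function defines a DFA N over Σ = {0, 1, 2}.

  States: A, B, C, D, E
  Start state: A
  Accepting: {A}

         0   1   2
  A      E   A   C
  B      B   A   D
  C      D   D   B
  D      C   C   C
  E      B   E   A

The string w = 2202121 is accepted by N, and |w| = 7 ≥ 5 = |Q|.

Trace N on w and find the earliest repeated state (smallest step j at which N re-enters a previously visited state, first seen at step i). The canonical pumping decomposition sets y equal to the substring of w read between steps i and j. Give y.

0

State sequence: A -2-> C -2-> B -0-> B -2-> D -1-> C -2-> B -1-> A
First repeat at step 3: B was already visited.

So i = 2, j = 3, giving x = w[0:2] = 22, y = w[2:3] = 0, z = w[3:7] = 2121.
Check: |xy| = 3 ≤ 5 and |y| = 1 ≥ 1. Reading y takes N from B back to B, so every xyⁱz is accepted.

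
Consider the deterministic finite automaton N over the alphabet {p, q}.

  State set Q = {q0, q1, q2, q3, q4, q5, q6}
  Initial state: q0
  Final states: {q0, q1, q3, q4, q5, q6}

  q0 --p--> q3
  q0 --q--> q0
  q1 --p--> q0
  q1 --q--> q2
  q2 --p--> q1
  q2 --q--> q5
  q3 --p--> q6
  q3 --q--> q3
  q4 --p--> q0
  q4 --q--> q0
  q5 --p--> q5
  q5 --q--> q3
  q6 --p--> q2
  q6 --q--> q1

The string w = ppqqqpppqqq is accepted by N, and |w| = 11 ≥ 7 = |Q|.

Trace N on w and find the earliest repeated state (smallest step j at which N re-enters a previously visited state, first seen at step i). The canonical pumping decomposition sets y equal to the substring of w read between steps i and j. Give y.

Run of N on w = p p q q q p p p q q q:
  step 0: q0  (start)
  step 1: q3  (read p: q0→q3)
  step 2: q6  (read p: q3→q6)
  step 3: q1  (read q: q6→q1)
  step 4: q2  (read q: q1→q2)
  step 5: q5  (read q: q2→q5)
  step 6: q5  (read p: q5→q5)   ← first repeat (q5 seen earlier)
  step 7: q5  (read p: q5→q5)
  step 8: q5  (read p: q5→q5)
  step 9: q3  (read q: q5→q3)
  step 10: q3  (read q: q3→q3)
  step 11: q3  (read q: q3→q3)

So i = 5, j = 6, giving x = w[0:5] = ppqqq, y = w[5:6] = p, z = w[6:11] = ppqqq.
Check: |xy| = 6 ≤ 7 and |y| = 1 ≥ 1. Reading y takes N from q5 back to q5, so every xyⁱz is accepted.
Pumping length from the standard proof: p = 7 (the number of states). The repeated state found above gives |xy| = j ≤ 7 and |y| = j − i ≥ 1.

p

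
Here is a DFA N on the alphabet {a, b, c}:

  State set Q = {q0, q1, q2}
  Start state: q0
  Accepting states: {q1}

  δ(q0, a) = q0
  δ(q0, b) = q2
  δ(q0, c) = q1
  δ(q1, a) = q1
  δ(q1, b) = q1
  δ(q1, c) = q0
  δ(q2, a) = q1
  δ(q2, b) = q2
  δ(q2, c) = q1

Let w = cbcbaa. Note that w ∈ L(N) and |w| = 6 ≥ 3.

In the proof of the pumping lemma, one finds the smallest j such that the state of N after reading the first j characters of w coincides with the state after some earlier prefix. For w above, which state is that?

State sequence: q0 -c-> q1 -b-> q1 -c-> q0 -b-> q2 -a-> q1 -a-> q1
First repeat at step 2: q1 was already visited.

The earliest repeat is at step j = 2: N is in q1, which it already visited at step i = 1.

q1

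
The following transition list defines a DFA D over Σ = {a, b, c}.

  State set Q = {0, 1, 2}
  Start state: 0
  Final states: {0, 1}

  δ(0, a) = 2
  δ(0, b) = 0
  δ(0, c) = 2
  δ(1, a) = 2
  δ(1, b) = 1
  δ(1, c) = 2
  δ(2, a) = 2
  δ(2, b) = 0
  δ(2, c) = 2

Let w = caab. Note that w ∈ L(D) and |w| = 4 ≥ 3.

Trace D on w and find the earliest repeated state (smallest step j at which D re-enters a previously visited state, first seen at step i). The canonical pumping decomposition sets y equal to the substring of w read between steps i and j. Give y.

State sequence: 0 -c-> 2 -a-> 2 -a-> 2 -b-> 0
First repeat at step 2: 2 was already visited.

So i = 1, j = 2, giving x = w[0:1] = c, y = w[1:2] = a, z = w[2:4] = ab.
Check: |xy| = 2 ≤ 3 and |y| = 1 ≥ 1. Reading y takes D from 2 back to 2, so every xyⁱz is accepted.
With |Q| = 3, pigeonhole forces a state repeat no later than step 3; the substring read between the first and second visits to that state can be pumped.

a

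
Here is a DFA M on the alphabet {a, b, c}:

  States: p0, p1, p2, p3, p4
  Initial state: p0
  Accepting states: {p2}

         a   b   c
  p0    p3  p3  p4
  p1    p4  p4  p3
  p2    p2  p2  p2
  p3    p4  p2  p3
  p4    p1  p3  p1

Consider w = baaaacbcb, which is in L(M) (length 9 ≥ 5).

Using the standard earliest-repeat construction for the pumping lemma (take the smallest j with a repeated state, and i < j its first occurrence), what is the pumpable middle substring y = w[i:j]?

State sequence: p0 -b-> p3 -a-> p4 -a-> p1 -a-> p4 -a-> p1 -c-> p3 -b-> p2 -c-> p2 -b-> p2
First repeat at step 4: p4 was already visited.

So i = 2, j = 4, giving x = w[0:2] = ba, y = w[2:4] = aa, z = w[4:9] = acbcb.
Check: |xy| = 4 ≤ 5 and |y| = 2 ≥ 1. Reading y takes M from p4 back to p4, so every xyⁱz is accepted.
Pumping length from the standard proof: p = 5 (the number of states). The repeated state found above gives |xy| = j ≤ 5 and |y| = j − i ≥ 1.

aa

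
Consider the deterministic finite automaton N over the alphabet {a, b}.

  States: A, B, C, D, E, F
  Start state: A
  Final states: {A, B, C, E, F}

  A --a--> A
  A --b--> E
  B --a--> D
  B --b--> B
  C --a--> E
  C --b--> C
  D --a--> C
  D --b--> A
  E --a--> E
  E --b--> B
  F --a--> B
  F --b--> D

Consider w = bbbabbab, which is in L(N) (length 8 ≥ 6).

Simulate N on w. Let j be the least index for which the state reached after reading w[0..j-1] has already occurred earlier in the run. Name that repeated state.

B

Run of N on w = b b b a b b a b:
  step 0: A  (start)
  step 1: E  (read b: A→E)
  step 2: B  (read b: E→B)
  step 3: B  (read b: B→B)   ← first repeat (B seen earlier)
  step 4: D  (read a: B→D)
  step 5: A  (read b: D→A)
  step 6: E  (read b: A→E)
  step 7: E  (read a: E→E)
  step 8: B  (read b: E→B)

The earliest repeat is at step j = 3: N is in B, which it already visited at step i = 2.
The DFA has 6 states, so the proof of the pumping lemma guarantees a repeated state among the first 6+1 visited; the segment between the two visits is the pumpable y.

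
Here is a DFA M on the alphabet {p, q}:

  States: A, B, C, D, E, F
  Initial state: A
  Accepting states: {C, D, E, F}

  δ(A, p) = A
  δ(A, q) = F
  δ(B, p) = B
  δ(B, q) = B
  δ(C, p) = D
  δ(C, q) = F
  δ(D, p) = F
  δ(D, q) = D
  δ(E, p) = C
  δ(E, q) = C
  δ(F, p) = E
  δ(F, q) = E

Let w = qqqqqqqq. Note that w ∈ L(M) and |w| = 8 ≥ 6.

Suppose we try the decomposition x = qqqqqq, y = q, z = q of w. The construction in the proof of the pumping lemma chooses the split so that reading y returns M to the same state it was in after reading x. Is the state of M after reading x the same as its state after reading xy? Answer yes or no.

Run of M on the first 7 characters of w = q q q q q q q:
  step 0: A  (start)
  step 1: F  (read q: A→F)
  step 2: E  (read q: F→E)
  step 3: C  (read q: E→C)
  step 4: F  (read q: C→F)
  step 5: E  (read q: F→E)
  step 6: C  (read q: E→C)
  step 7: F  (read q: C→F)

After x (step 6): C. After xy (step 7): F.
They differ (C ≠ F), so y is not a cycle from the state after x; this split is not the one the pumping-lemma construction produces, and pumping y need not keep the string in L(M).

no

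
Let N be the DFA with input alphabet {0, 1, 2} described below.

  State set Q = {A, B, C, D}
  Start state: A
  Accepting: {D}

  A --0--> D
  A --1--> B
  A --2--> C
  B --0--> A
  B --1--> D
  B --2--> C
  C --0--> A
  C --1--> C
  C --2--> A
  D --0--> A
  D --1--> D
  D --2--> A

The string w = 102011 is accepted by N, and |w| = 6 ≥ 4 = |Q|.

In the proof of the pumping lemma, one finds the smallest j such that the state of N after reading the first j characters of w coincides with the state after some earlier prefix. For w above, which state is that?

A

Run of N on w = 1 0 2 0 1 1:
  step 0: A  (start)
  step 1: B  (read 1: A→B)
  step 2: A  (read 0: B→A)   ← first repeat (A seen earlier)
  step 3: C  (read 2: A→C)
  step 4: A  (read 0: C→A)
  step 5: B  (read 1: A→B)
  step 6: D  (read 1: B→D)

The earliest repeat is at step j = 2: N is in A, which it already visited at step i = 0.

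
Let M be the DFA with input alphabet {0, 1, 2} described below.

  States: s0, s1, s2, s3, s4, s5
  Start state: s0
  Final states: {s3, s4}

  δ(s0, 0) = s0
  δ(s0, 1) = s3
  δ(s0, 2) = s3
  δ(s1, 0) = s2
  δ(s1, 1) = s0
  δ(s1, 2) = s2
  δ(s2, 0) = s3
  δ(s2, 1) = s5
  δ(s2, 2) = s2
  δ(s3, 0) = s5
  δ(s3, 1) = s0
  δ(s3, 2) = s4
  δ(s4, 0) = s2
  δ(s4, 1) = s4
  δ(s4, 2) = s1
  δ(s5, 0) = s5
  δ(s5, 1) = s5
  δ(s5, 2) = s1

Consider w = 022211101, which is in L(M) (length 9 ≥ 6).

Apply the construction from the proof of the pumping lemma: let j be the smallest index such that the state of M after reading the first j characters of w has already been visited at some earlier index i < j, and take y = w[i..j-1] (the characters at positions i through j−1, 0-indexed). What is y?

0

State sequence: s0 -0-> s0 -2-> s3 -2-> s4 -2-> s1 -1-> s0 -1-> s3 -1-> s0 -0-> s0 -1-> s3
First repeat at step 1: s0 was already visited.

So i = 0, j = 1, giving x = w[0:0] = ε, y = w[0:1] = 0, z = w[1:9] = 22211101.
Check: |xy| = 1 ≤ 6 and |y| = 1 ≥ 1. Reading y takes M from s0 back to s0, so every xyⁱz is accepted.
Since M has 6 states, any run of length ≥ 6 visits 6+1 states, so by pigeonhole some state repeats within the first 6 steps — that repeat gives the pumpable loop.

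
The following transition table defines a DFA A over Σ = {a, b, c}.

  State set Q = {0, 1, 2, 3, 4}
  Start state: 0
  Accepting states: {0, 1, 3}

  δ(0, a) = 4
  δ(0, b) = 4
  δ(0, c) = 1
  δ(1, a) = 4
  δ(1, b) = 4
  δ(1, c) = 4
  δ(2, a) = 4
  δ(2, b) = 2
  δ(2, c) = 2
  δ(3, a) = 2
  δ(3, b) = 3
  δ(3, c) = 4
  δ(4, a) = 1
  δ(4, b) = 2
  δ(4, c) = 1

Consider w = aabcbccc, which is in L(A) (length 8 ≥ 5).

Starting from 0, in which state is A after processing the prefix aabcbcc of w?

State sequence: 0 -a-> 4 -a-> 1 -b-> 4 -c-> 1 -b-> 4 -c-> 1 -c-> 4

After reading 7 characters, A is in state 4.
(This kind of state-tracing is the core of the pumping-lemma construction: with 5 states, pigeonhole forces a repeat within the first 5 steps.)

4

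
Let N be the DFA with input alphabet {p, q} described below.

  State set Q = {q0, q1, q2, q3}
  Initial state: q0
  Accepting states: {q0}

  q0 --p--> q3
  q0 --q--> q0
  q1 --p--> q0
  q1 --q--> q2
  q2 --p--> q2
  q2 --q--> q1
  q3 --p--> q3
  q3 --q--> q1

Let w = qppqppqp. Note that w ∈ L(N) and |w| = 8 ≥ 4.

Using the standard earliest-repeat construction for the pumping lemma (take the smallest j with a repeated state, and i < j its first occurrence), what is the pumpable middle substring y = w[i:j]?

q

Run of N on w = q p p q p p q p:
  step 0: q0  (start)
  step 1: q0  (read q: q0→q0)   ← first repeat (q0 seen earlier)
  step 2: q3  (read p: q0→q3)
  step 3: q3  (read p: q3→q3)
  step 4: q1  (read q: q3→q1)
  step 5: q0  (read p: q1→q0)
  step 6: q3  (read p: q0→q3)
  step 7: q1  (read q: q3→q1)
  step 8: q0  (read p: q1→q0)

So i = 0, j = 1, giving x = w[0:0] = ε, y = w[0:1] = q, z = w[1:8] = ppqppqp.
Check: |xy| = 1 ≤ 4 and |y| = 1 ≥ 1. Reading y takes N from q0 back to q0, so every xyⁱz is accepted.
With |Q| = 4, pigeonhole forces a state repeat no later than step 4; the substring read between the first and second visits to that state can be pumped.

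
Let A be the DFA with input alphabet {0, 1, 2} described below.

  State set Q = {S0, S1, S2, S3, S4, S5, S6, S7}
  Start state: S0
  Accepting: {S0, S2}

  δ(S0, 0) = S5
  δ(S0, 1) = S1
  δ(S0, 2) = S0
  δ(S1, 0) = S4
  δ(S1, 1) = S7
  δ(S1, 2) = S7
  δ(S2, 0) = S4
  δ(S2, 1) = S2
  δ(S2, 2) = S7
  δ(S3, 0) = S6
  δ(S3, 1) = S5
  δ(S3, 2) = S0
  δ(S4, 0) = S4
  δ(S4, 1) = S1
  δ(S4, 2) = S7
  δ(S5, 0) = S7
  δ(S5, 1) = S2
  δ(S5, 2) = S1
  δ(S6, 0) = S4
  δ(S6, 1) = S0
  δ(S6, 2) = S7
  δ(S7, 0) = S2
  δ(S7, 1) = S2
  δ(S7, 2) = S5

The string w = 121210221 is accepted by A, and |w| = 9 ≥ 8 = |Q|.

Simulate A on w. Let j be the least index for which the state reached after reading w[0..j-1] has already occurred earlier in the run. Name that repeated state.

S7

State sequence: S0 -1-> S1 -2-> S7 -1-> S2 -2-> S7 -1-> S2 -0-> S4 -2-> S7 -2-> S5 -1-> S2
First repeat at step 4: S7 was already visited.

The earliest repeat is at step j = 4: A is in S7, which it already visited at step i = 2.
With |Q| = 8, pigeonhole forces a state repeat no later than step 8; the substring read between the first and second visits to that state can be pumped.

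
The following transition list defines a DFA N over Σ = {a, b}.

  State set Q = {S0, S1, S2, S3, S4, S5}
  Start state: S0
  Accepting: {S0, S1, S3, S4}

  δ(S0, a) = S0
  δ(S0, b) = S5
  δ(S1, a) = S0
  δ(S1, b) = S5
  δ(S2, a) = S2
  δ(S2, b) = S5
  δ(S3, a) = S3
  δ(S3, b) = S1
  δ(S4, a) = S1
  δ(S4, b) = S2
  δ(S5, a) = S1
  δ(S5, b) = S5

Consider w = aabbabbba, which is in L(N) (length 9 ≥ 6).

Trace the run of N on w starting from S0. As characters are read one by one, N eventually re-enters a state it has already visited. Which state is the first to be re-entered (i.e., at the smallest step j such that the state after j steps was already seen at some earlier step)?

State sequence: S0 -a-> S0 -a-> S0 -b-> S5 -b-> S5 -a-> S1 -b-> S5 -b-> S5 -b-> S5 -a-> S1
First repeat at step 1: S0 was already visited.

The earliest repeat is at step j = 1: N is in S0, which it already visited at step i = 0.
With |Q| = 6, pigeonhole forces a state repeat no later than step 6; the substring read between the first and second visits to that state can be pumped.

S0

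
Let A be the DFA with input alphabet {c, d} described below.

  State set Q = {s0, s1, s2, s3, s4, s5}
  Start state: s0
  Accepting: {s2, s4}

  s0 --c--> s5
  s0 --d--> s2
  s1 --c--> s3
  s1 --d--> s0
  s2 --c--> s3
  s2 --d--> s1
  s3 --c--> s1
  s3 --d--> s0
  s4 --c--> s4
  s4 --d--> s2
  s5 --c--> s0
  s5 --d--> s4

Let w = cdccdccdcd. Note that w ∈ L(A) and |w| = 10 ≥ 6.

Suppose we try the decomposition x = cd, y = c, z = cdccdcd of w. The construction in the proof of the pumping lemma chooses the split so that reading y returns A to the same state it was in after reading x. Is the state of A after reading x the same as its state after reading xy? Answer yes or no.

yes

State sequence: s0 -c-> s5 -d-> s4 -c-> s4

After x (step 2): s4. After xy (step 3): s4.
They match, so y = c drives A around a cycle from s4 back to itself; pumping y any number of times keeps A in s4 before reading z, and xyⁱz ∈ L(A) for every i ≥ 0.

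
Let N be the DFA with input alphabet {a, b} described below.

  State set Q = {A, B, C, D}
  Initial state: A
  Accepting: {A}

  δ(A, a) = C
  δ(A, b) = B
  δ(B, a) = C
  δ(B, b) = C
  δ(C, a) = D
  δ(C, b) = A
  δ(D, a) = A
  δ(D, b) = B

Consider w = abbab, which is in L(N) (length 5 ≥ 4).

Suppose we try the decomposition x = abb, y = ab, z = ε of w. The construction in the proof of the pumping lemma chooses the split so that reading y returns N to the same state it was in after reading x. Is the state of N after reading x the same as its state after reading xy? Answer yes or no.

no

State sequence: A -a-> C -b-> A -b-> B -a-> C -b-> A

After x (step 3): B. After xy (step 5): A.
They differ (B ≠ A), so y is not a cycle from the state after x; this split is not the one the pumping-lemma construction produces, and pumping y need not keep the string in L(N).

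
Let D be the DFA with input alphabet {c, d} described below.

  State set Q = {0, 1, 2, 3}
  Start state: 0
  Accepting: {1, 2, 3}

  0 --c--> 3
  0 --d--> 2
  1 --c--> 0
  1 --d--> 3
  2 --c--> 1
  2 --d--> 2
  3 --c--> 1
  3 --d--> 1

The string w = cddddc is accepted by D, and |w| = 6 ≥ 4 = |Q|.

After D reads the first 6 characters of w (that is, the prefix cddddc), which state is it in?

Run of D on the first 6 characters of w = c d d d d c:
  step 0: 0  (start)
  step 1: 3  (read c: 0→3)
  step 2: 1  (read d: 3→1)
  step 3: 3  (read d: 1→3)
  step 4: 1  (read d: 3→1)
  step 5: 3  (read d: 1→3)
  step 6: 1  (read c: 3→1)

After reading 6 characters, D is in state 1.

1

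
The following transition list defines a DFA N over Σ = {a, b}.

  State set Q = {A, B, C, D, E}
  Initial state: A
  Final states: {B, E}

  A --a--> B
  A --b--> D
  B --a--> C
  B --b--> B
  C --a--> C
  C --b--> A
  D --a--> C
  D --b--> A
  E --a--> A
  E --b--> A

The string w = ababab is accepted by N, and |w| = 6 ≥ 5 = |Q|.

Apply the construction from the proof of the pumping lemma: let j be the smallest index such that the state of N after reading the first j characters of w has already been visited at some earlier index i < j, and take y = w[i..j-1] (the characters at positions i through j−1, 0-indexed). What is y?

Run of N on w = a b a b a b:
  step 0: A  (start)
  step 1: B  (read a: A→B)
  step 2: B  (read b: B→B)   ← first repeat (B seen earlier)
  step 3: C  (read a: B→C)
  step 4: A  (read b: C→A)
  step 5: B  (read a: A→B)
  step 6: B  (read b: B→B)

So i = 1, j = 2, giving x = w[0:1] = a, y = w[1:2] = b, z = w[2:6] = abab.
Check: |xy| = 2 ≤ 5 and |y| = 1 ≥ 1. Reading y takes N from B back to B, so every xyⁱz is accepted.
Pumping length from the standard proof: p = 5 (the number of states). The repeated state found above gives |xy| = j ≤ 5 and |y| = j − i ≥ 1.

b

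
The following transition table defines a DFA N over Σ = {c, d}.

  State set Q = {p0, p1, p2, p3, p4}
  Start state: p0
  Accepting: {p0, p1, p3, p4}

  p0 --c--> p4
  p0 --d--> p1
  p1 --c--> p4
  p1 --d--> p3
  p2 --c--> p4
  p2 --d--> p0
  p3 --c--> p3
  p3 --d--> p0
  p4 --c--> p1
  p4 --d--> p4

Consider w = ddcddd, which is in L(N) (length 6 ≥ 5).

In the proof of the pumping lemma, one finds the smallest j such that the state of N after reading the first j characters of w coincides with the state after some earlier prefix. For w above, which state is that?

p3

Run of N on w = d d c d d d:
  step 0: p0  (start)
  step 1: p1  (read d: p0→p1)
  step 2: p3  (read d: p1→p3)
  step 3: p3  (read c: p3→p3)   ← first repeat (p3 seen earlier)
  step 4: p0  (read d: p3→p0)
  step 5: p1  (read d: p0→p1)
  step 6: p3  (read d: p1→p3)

The earliest repeat is at step j = 3: N is in p3, which it already visited at step i = 2.
With |Q| = 5, pigeonhole forces a state repeat no later than step 5; the substring read between the first and second visits to that state can be pumped.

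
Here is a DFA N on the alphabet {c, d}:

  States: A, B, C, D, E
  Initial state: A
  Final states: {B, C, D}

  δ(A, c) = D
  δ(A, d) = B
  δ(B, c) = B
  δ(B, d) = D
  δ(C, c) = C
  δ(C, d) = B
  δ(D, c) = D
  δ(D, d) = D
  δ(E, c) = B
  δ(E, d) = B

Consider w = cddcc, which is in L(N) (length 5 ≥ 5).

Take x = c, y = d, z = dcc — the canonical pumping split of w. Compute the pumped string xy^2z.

cdddcc

xy^2z = c·d·d·dcc = cdddcc.
Reading y = d takes N from D back to D, so after x·y·y the machine is still in D, and z then leads to the accepting state D. Hence cdddcc ∈ L(N).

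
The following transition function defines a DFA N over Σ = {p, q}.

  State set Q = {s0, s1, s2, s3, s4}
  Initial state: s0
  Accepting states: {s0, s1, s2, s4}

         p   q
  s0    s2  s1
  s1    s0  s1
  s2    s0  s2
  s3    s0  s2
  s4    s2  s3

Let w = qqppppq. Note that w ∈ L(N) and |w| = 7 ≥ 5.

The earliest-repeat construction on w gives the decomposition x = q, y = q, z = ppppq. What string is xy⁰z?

qppppq

xy⁰z = xz = q·ppppq = qppppq.
Reading y = q takes N from s1 back to s1, so after x the machine is still in s1, and z then leads to the accepting state s2. Hence qppppq ∈ L(N).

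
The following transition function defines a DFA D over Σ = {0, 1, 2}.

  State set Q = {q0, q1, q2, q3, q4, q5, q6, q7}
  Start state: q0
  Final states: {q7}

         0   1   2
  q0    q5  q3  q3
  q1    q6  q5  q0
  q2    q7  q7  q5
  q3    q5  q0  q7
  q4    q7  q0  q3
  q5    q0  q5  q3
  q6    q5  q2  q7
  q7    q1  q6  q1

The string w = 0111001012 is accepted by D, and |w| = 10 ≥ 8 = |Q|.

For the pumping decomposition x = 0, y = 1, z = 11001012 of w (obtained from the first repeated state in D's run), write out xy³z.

011111001012

xy^3z = 0·1·1·1·11001012 = 011111001012.
Reading y = 1 takes D from q5 back to q5, so after x·y·y·y the machine is still in q5, and z then leads to the accepting state q7. Hence 011111001012 ∈ L(D).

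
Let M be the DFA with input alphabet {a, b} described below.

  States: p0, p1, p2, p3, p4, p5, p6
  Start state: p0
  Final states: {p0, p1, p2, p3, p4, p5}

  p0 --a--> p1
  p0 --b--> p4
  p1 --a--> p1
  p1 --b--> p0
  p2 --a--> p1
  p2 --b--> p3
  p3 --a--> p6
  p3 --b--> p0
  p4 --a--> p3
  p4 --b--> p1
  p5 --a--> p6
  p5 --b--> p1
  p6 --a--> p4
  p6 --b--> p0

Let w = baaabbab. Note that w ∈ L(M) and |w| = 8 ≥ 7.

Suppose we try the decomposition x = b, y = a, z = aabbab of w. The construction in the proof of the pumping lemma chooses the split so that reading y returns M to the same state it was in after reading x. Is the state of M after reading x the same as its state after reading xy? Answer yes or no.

State sequence: p0 -b-> p4 -a-> p3

After x (step 1): p4. After xy (step 2): p3.
They differ (p4 ≠ p3), so y is not a cycle from the state after x; this split is not the one the pumping-lemma construction produces, and pumping y need not keep the string in L(M).

no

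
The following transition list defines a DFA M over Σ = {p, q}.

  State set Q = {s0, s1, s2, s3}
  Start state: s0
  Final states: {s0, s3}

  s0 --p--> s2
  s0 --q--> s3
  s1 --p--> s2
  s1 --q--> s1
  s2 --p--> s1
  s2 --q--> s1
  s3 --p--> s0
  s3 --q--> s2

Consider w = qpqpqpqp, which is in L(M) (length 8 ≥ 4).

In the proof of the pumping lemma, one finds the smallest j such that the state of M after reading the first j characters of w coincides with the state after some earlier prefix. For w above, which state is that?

Run of M on w = q p q p q p q p:
  step 0: s0  (start)
  step 1: s3  (read q: s0→s3)
  step 2: s0  (read p: s3→s0)   ← first repeat (s0 seen earlier)
  step 3: s3  (read q: s0→s3)
  step 4: s0  (read p: s3→s0)
  step 5: s3  (read q: s0→s3)
  step 6: s0  (read p: s3→s0)
  step 7: s3  (read q: s0→s3)
  step 8: s0  (read p: s3→s0)

The earliest repeat is at step j = 2: M is in s0, which it already visited at step i = 0.
With |Q| = 4, pigeonhole forces a state repeat no later than step 4; the substring read between the first and second visits to that state can be pumped.

s0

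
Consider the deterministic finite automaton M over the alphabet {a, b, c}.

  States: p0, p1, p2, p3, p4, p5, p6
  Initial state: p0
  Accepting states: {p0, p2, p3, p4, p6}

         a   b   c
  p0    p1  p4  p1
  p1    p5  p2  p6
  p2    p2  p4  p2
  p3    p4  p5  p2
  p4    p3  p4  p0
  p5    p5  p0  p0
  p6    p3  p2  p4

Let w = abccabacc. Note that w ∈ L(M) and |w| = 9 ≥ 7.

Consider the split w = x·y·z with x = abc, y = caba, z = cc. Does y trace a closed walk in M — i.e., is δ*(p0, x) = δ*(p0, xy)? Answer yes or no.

Run of M on the first 7 characters of w = a b c c a b a:
  step 0: p0  (start)
  step 1: p1  (read a: p0→p1)
  step 2: p2  (read b: p1→p2)
  step 3: p2  (read c: p2→p2)
  step 4: p2  (read c: p2→p2)
  step 5: p2  (read a: p2→p2)
  step 6: p4  (read b: p2→p4)
  step 7: p3  (read a: p4→p3)

After x (step 3): p2. After xy (step 7): p3.
They differ (p2 ≠ p3), so y is not a cycle from the state after x; this split is not the one the pumping-lemma construction produces, and pumping y need not keep the string in L(M).

no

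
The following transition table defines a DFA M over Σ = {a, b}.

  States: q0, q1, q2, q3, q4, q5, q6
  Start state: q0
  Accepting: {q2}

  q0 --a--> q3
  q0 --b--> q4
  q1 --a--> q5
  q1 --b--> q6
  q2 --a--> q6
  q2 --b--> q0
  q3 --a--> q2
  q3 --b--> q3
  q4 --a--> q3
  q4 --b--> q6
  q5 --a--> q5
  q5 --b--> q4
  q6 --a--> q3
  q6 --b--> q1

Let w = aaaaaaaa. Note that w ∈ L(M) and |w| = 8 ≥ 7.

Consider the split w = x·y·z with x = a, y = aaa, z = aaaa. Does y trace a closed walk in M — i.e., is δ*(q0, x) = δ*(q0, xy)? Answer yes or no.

State sequence: q0 -a-> q3 -a-> q2 -a-> q6 -a-> q3

After x (step 1): q3. After xy (step 4): q3.
They match, so y = aaa drives M around a cycle from q3 back to itself; pumping y any number of times keeps M in q3 before reading z, and xyⁱz ∈ L(M) for every i ≥ 0.

yes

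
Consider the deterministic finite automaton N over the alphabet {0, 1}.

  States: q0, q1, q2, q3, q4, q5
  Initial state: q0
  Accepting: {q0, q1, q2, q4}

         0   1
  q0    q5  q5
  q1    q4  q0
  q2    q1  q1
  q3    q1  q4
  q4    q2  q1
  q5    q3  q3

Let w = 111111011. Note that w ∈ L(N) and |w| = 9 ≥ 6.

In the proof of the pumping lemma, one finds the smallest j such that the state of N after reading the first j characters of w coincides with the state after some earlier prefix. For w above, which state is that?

Run of N on w = 1 1 1 1 1 1 0 1 1:
  step 0: q0  (start)
  step 1: q5  (read 1: q0→q5)
  step 2: q3  (read 1: q5→q3)
  step 3: q4  (read 1: q3→q4)
  step 4: q1  (read 1: q4→q1)
  step 5: q0  (read 1: q1→q0)   ← first repeat (q0 seen earlier)
  step 6: q5  (read 1: q0→q5)
  step 7: q3  (read 0: q5→q3)
  step 8: q4  (read 1: q3→q4)
  step 9: q1  (read 1: q4→q1)

The earliest repeat is at step j = 5: N is in q0, which it already visited at step i = 0.

q0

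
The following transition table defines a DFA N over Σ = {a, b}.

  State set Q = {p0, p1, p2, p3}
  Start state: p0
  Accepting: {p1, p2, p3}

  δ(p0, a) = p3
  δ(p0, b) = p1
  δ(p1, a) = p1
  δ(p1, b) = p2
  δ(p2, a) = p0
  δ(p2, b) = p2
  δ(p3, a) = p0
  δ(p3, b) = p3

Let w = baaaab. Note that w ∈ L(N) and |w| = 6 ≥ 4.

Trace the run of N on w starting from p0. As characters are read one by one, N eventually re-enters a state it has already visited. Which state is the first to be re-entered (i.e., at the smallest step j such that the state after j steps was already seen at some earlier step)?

p1

State sequence: p0 -b-> p1 -a-> p1 -a-> p1 -a-> p1 -a-> p1 -b-> p2
First repeat at step 2: p1 was already visited.

The earliest repeat is at step j = 2: N is in p1, which it already visited at step i = 1.
Pumping length from the standard proof: p = 4 (the number of states). The repeated state found above gives |xy| = j ≤ 4 and |y| = j − i ≥ 1.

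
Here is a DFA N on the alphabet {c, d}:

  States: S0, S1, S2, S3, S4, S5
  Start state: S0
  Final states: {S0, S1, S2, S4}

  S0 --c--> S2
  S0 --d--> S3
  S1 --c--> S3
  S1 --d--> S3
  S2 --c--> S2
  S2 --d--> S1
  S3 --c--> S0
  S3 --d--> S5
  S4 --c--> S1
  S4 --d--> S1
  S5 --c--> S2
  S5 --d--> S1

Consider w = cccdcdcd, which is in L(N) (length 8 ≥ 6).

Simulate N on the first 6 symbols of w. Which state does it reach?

Run of N on the first 6 characters of w = c c c d c d:
  step 0: S0  (start)
  step 1: S2  (read c: S0→S2)
  step 2: S2  (read c: S2→S2)
  step 3: S2  (read c: S2→S2)
  step 4: S1  (read d: S2→S1)
  step 5: S3  (read c: S1→S3)
  step 6: S5  (read d: S3→S5)

After reading 6 characters, N is in state S5.
(This kind of state-tracing is the core of the pumping-lemma construction: with 6 states, pigeonhole forces a repeat within the first 6 steps.)

S5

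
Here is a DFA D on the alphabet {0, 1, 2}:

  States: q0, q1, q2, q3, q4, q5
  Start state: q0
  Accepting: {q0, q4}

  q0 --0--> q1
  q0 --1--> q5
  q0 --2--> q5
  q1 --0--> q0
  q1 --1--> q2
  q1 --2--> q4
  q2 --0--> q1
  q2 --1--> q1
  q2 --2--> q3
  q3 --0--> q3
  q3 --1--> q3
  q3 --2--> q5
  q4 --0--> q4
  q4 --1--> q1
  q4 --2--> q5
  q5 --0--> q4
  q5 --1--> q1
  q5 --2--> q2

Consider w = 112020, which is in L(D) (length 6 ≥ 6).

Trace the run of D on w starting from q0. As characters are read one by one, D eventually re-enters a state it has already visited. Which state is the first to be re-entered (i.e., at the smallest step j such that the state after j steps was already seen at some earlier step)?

Run of D on w = 1 1 2 0 2 0:
  step 0: q0  (start)
  step 1: q5  (read 1: q0→q5)
  step 2: q1  (read 1: q5→q1)
  step 3: q4  (read 2: q1→q4)
  step 4: q4  (read 0: q4→q4)   ← first repeat (q4 seen earlier)
  step 5: q5  (read 2: q4→q5)
  step 6: q4  (read 0: q5→q4)

The earliest repeat is at step j = 4: D is in q4, which it already visited at step i = 3.

q4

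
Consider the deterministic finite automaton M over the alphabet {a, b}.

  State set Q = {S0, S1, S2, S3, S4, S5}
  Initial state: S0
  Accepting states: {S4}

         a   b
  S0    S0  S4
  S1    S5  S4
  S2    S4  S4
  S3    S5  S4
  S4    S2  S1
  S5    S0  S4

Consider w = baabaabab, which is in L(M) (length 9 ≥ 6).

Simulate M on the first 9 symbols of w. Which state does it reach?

S4

Run of M on the first 9 characters of w = b a a b a a b a b:
  step 0: S0  (start)
  step 1: S4  (read b: S0→S4)
  step 2: S2  (read a: S4→S2)
  step 3: S4  (read a: S2→S4)
  step 4: S1  (read b: S4→S1)
  step 5: S5  (read a: S1→S5)
  step 6: S0  (read a: S5→S0)
  step 7: S4  (read b: S0→S4)
  step 8: S2  (read a: S4→S2)
  step 9: S4  (read b: S2→S4)

After reading 9 characters, M is in state S4.
(This kind of state-tracing is the core of the pumping-lemma construction: with 6 states, pigeonhole forces a repeat within the first 6 steps.)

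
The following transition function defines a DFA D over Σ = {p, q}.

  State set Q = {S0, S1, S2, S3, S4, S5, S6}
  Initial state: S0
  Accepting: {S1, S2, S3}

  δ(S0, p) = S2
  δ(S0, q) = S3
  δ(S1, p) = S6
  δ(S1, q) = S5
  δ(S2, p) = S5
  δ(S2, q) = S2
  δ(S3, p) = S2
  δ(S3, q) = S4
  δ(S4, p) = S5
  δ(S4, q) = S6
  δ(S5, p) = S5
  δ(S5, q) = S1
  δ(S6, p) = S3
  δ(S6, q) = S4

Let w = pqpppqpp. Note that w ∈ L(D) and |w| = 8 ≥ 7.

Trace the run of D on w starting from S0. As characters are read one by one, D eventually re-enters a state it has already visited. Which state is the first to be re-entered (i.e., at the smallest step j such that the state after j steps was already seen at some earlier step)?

Run of D on w = p q p p p q p p:
  step 0: S0  (start)
  step 1: S2  (read p: S0→S2)
  step 2: S2  (read q: S2→S2)   ← first repeat (S2 seen earlier)
  step 3: S5  (read p: S2→S5)
  step 4: S5  (read p: S5→S5)
  step 5: S5  (read p: S5→S5)
  step 6: S1  (read q: S5→S1)
  step 7: S6  (read p: S1→S6)
  step 8: S3  (read p: S6→S3)

The earliest repeat is at step j = 2: D is in S2, which it already visited at step i = 1.
Since D has 7 states, any run of length ≥ 7 visits 7+1 states, so by pigeonhole some state repeats within the first 7 steps — that repeat gives the pumpable loop.

S2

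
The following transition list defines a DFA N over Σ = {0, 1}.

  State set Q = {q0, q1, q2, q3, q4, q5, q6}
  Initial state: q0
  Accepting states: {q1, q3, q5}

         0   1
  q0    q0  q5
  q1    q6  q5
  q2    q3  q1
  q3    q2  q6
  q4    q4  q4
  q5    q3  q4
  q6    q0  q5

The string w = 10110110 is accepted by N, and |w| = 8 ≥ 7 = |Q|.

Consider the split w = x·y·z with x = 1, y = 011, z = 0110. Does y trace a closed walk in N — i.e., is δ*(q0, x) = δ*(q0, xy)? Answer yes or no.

State sequence: q0 -1-> q5 -0-> q3 -1-> q6 -1-> q5

After x (step 1): q5. After xy (step 4): q5.
They match, so y = 011 drives N around a cycle from q5 back to itself; pumping y any number of times keeps N in q5 before reading z, and xyⁱz ∈ L(N) for every i ≥ 0.

yes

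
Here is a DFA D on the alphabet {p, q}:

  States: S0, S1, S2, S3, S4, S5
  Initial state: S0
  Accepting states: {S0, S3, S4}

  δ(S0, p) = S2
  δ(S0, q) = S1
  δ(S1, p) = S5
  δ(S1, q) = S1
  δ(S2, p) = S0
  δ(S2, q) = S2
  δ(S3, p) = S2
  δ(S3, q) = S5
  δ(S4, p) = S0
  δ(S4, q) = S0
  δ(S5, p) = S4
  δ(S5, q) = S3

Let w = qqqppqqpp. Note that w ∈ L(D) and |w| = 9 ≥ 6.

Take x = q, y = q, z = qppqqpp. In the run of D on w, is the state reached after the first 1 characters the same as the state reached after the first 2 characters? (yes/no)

yes

State sequence: S0 -q-> S1 -q-> S1

After x (step 1): S1. After xy (step 2): S1.
They match, so y = q drives D around a cycle from S1 back to itself; pumping y any number of times keeps D in S1 before reading z, and xyⁱz ∈ L(D) for every i ≥ 0.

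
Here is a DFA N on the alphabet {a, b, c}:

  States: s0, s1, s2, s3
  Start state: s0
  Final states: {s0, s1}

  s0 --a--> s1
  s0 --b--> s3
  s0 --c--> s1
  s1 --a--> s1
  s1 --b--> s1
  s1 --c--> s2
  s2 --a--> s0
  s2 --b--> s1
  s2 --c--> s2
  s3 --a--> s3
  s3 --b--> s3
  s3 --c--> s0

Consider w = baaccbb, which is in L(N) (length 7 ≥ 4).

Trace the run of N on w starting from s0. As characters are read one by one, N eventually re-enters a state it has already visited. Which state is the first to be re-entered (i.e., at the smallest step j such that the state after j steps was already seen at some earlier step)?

s3

State sequence: s0 -b-> s3 -a-> s3 -a-> s3 -c-> s0 -c-> s1 -b-> s1 -b-> s1
First repeat at step 2: s3 was already visited.

The earliest repeat is at step j = 2: N is in s3, which it already visited at step i = 1.
With |Q| = 4, pigeonhole forces a state repeat no later than step 4; the substring read between the first and second visits to that state can be pumped.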